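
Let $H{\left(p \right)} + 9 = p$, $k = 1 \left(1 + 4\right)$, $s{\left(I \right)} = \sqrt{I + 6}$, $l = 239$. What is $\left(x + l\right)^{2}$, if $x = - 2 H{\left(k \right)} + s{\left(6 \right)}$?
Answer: $61021 + 988 \sqrt{3} \approx 62732.0$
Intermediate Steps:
$s{\left(I \right)} = \sqrt{6 + I}$
$k = 5$ ($k = 1 \cdot 5 = 5$)
$H{\left(p \right)} = -9 + p$
$x = 8 + 2 \sqrt{3}$ ($x = - 2 \left(-9 + 5\right) + \sqrt{6 + 6} = \left(-2\right) \left(-4\right) + \sqrt{12} = 8 + 2 \sqrt{3} \approx 11.464$)
$\left(x + l\right)^{2} = \left(\left(8 + 2 \sqrt{3}\right) + 239\right)^{2} = \left(247 + 2 \sqrt{3}\right)^{2}$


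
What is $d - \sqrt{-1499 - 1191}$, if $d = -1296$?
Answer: $-1296 - i \sqrt{2690} \approx -1296.0 - 51.865 i$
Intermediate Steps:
$d - \sqrt{-1499 - 1191} = -1296 - \sqrt{-1499 - 1191} = -1296 - \sqrt{-2690} = -1296 - i \sqrt{2690}$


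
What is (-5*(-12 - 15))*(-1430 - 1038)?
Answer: -333180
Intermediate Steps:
(-5*(-12 - 15))*(-1430 - 1038) = -5*(-27)*(-2468) = 135*(-2468) = -333180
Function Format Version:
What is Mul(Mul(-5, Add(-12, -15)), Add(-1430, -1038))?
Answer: -333180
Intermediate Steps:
Mul(Mul(-5, Add(-12, -15)), Add(-1430, -1038)) = Mul(Mul(-5, -27), -2468) = Mul(135, -2468) = -333180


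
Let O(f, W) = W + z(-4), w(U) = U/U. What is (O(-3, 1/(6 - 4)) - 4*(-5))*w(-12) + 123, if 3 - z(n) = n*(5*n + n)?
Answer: 101/2 ≈ 50.500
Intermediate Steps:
w(U) = 1
z(n) = 3 - 6*n**2 (z(n) = 3 - n*(5*n + n) = 3 - n*6*n = 3 - 6*n**2)
O(f, W) = -93 + W (O(f, W) = W + (3 - 6*(-4)**2) = W + (3 - 6*16) = W + (3 - 96) = W - 93 = -93 + W)
(O(-3, 1/(6 - 4)) - 4*(-5))*w(-12) + 123 = ((-93 + 1/(6 - 4)) - 4*(-5))*1 + 123 = ((-93 + 1/2) + 20)*1 + 123 = (-185/2 + 20)*1 + 123 = -145/2*1 + 123 = -145/2 + 123 = 101/2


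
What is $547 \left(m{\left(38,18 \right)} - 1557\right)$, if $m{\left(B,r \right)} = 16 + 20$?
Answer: $-831987$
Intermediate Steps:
$m{\left(B,r \right)} = 36$
$547 \left(m{\left(38,18 \right)} - 1557\right) = 547 \left(36 - 1557\right) = 547 \left(-1521\right) = -831987$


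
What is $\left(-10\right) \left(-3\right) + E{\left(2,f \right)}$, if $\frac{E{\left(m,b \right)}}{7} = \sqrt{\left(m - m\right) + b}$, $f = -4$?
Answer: $30 + 14 i \approx 30.0 + 14.0 i$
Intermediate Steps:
$E{\left(m,b \right)} = 7 \sqrt{b}$ ($E{\left(m,b \right)} = 7 \sqrt{\left(m - m\right) + b} = 7 \sqrt{0 + b} = 7 \sqrt{b}$)
$\left(-10\right) \left(-3\right) + E{\left(2,f \right)} = \left(-10\right) \left(-3\right) + 7 \sqrt{-4} = 30 + 7 \cdot 2 i = 30 + 14 i$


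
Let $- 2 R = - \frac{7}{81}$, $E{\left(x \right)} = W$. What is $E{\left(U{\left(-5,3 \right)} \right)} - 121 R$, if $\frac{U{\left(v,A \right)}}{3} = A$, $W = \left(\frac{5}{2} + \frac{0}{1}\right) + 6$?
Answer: $\frac{265}{81} \approx 3.2716$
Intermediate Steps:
$W = \frac{17}{2}$ ($W = \left(5 \cdot \frac{1}{2} + 0 \cdot 1\right) + 6 = \left(\frac{5}{2} + 0\right) + 6 = \frac{5}{2} + 6 = \frac{17}{2} \approx 8.5$)
$U{\left(v,A \right)} = 3 A$
$E{\left(x \right)} = \frac{17}{2}$
$R = \frac{7}{162}$ ($R = - \frac{\left(-7\right) \frac{1}{81}}{2} = \left(- \frac{1}{2}\right) \left(- \frac{7}{81}\right) = \frac{7}{162} \approx 0.04321$)
$E{\left(U{\left(-5,3 \right)} \right)} - 121 R = \frac{17}{2} - \frac{847}{162} = \frac{265}{81}$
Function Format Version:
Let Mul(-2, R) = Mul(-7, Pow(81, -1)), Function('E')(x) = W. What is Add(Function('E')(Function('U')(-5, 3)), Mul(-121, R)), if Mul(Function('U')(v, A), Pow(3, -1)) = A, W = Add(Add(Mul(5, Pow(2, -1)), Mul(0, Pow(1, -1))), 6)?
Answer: Rational(265, 81) ≈ 3.2716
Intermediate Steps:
W = Rational(17, 2) (W = Add(Add(Mul(5, Rational(1, 2)), Mul(0, 1)), 6) = Add(Add(Rational(5, 2), 0), 6) = Add(Rational(5, 2), 6) = Rational(17, 2) ≈ 8.5000)
Function('U')(v, A) = Mul(3, A)
Function('E')(x) = Rational(17, 2)
R = Rational(7, 162) (R = Mul(Rational(-1, 2), Mul(-7, Pow(81, -1))) = Mul(Rational(-1, 2), Mul(-7, Rational(1, 81))) = Mul(Rational(-1, 2), Rational(-7, 81)) = Rational(7, 162) ≈ 0.043210)
Add(Function('E')(Function('U')(-5, 3)), Mul(-121, R)) = Add(Rational(17, 2), Mul(-121, Rational(7, 162))) = Add(Rational(17, 2), Rational(-847, 162)) = Rational(265, 81)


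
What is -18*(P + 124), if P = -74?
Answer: -900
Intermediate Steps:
-18*(P + 124) = -18*(-74 + 124) = -18*50 = -900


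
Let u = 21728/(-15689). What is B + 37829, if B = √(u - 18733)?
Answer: 37829 + I*√4611369949085/15689 ≈ 37829.0 + 136.87*I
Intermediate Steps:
u = -21728/15689 (u = 21728*(-1/15689) = -21728/15689 ≈ -1.3849)
B = I*√4611369949085/15689 (B = √(-21728/15689 - 18733) = √(-293923765/15689) = I*√4611369949085/15689 ≈ 136.87*I)
B + 37829 = I*√4611369949085/15689 + 37829 = 37829 + I*√4611369949085/15689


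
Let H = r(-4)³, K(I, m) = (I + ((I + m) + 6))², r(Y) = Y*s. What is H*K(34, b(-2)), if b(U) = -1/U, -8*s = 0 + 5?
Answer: 2775125/32 ≈ 86723.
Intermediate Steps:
s = -5/8 (s = -(0 + 5)/8 = -⅛*5 = -5/8 ≈ -0.62500)
r(Y) = -5*Y/8 (r(Y) = Y*(-5/8) = -5*Y/8)
K(I, m) = (6 + m + 2*I)² (K(I, m) = (I + (6 + I + m))² = (6 + m + 2*I)²)
H = 125/8 (H = (-5/8*(-4))³ = (5/2)³ = 125/8 ≈ 15.625)
H*K(34, b(-2)) = 125*(6 - 1/(-2) + 2*34)²/8 = 125*(6 - 1*(-½) + 68)²/8 = 125*(6 + ½ + 68)²/8 = 125*(149/2)²/8 = (125/8)*(22201/4) = 2775125/32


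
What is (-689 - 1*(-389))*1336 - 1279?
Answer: -402079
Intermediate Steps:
(-689 - 1*(-389))*1336 - 1279 = (-689 + 389)*1336 - 1279 = -300*1336 - 1279 = -400800 - 1279 = -402079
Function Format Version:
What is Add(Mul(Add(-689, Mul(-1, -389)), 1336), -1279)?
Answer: -402079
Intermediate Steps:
Add(Mul(Add(-689, Mul(-1, -389)), 1336), -1279) = Add(Mul(Add(-689, 389), 1336), -1279) = Add(Mul(-300, 1336), -1279) = Add(-400800, -1279) = -402079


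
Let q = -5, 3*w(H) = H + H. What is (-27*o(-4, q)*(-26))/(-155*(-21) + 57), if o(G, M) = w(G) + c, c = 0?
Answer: -13/23 ≈ -0.56522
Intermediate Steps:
w(H) = 2*H/3 (w(H) = (H + H)/3 = (2*H)/3 = 2*H/3)
o(G, M) = 2*G/3 (o(G, M) = 2*G/3 + 0 = 2*G/3)
(-27*o(-4, q)*(-26))/(-155*(-21) + 57) = (-18*(-4)*(-26))/(-155*(-21) + 57) = (-27*(-8/3)*(-26))/(3255 + 57) = (72*(-26))/3312 = -1872*1/3312 = -13/23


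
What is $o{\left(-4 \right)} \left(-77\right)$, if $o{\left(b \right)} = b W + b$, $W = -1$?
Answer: $0$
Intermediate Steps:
$o{\left(b \right)} = 0$ ($o{\left(b \right)} = b \left(-1\right) + b = - b + b = 0$)
$o{\left(-4 \right)} \left(-77\right) = 0 \left(-77\right) = 0$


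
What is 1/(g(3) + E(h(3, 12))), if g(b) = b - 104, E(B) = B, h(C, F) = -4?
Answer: -1/105 ≈ -0.0095238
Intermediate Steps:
g(b) = -104 + b
1/(g(3) + E(h(3, 12))) = 1/((-104 + 3) - 4) = 1/(-101 - 4) = 1/(-105) = -1/105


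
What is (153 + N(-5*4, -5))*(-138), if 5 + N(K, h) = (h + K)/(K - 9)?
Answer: -595746/29 ≈ -20543.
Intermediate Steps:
N(K, h) = -5 + (K + h)/(-9 + K) (N(K, h) = -5 + (h + K)/(K - 9) = -5 + (K + h)/(-9 + K))
(153 + N(-5*4, -5))*(-138) = (153 + (45 - 5 - (-20)*4)/(-9 - 5*4))*(-138) = (153 + (45 - 5 - 4*(-20))/(-9 - 20))*(-138) = (153 + (45 - 5 + 80)/(-29))*(-138) = (153 - 1/29*120)*(-138) = (153 - 120/29)*(-138) = (4317/29)*(-138) = -595746/29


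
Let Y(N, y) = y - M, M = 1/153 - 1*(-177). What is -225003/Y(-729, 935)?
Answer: -34425459/115973 ≈ -296.84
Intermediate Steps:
M = 27082/153 (M = 1/153 + 177 = 27082/153 ≈ 177.01)
Y(N, y) = -27082/153 + y (Y(N, y) = y - 1*27082/153 = y - 27082/153 = -27082/153 + y)
-225003/Y(-729, 935) = -225003/(-27082/153 + 935) = -225003/115973/153 = -225003*153/115973 = -34425459/115973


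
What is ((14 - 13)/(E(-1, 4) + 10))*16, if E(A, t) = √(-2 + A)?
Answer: 160/103 - 16*I*√3/103 ≈ 1.5534 - 0.26906*I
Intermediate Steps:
((14 - 13)/(E(-1, 4) + 10))*16 = ((14 - 13)/(√(-2 - 1) + 10))*16 = (1/(√(-3) + 10))*16 = (1/(I*√3 + 10))*16 = (1/(10 + I*√3))*16 = 16/(10 + I*√3)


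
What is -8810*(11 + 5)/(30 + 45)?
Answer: -28192/15 ≈ -1879.5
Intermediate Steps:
-8810*(11 + 5)/(30 + 45) = -140960/75 = -8810*16/75 = -28192/15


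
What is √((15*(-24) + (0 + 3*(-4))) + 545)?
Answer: √173 ≈ 13.153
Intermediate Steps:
√((15*(-24) + (0 + 3*(-4))) + 545) = √((-360 + (0 - 12)) + 545) = √((-360 - 12) + 545) = √(-372 + 545) = √173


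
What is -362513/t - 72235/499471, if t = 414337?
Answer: -30142051974/29564187961 ≈ -1.0195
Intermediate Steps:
-362513/t - 72235/499471 = -362513/414337 - 72235/499471 = -30142051974/29564187961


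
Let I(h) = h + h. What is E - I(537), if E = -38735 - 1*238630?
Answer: -278439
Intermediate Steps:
E = -277365 (E = -38735 - 238630 = -277365)
I(h) = 2*h
E - I(537) = -277365 - 2*537 = -277365 - 1*1074 = -277365 - 1074 = -278439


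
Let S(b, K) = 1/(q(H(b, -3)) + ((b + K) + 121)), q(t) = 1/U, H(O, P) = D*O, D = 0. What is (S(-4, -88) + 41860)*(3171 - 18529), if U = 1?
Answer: -9643295879/15 ≈ -6.4289e+8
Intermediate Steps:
H(O, P) = 0 (H(O, P) = 0*O = 0)
q(t) = 1 (q(t) = 1/1 = 1)
S(b, K) = 1/(122 + K + b) (S(b, K) = 1/(1 + ((b + K) + 121)) = 1/(1 + ((K + b) + 121)) = 1/(1 + (121 + K + b)) = 1/(122 + K + b))
(S(-4, -88) + 41860)*(3171 - 18529) = (1/(122 - 88 - 4) + 41860)*(3171 - 18529) = (1/30 + 41860)*(-15358) = (1255801/30)*(-15358) = -9643295879/15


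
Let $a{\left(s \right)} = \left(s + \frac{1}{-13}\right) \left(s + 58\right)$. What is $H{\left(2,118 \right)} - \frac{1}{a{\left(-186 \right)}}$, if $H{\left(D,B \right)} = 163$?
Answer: $\frac{50470003}{309632} \approx 163.0$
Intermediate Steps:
$a{\left(s \right)} = \left(58 + s\right) \left(- \frac{1}{13} + s\right)$ ($a{\left(s \right)} = \left(s - \frac{1}{13}\right) \left(58 + s\right) = \left(- \frac{1}{13} + s\right) \left(58 + s\right) = \left(58 + s\right) \left(- \frac{1}{13} + s\right)$)
$H{\left(2,118 \right)} - \frac{1}{a{\left(-186 \right)}} = 163 - \frac{1}{- \frac{58}{13} + \left(-186\right)^{2} + \frac{753}{13} \left(-186\right)} = 163 - \frac{1}{- \frac{58}{13} + 34596 - \frac{140058}{13}} = 163 - \frac{1}{\frac{309632}{13}} = 163 - \frac{13}{309632} = \frac{50470003}{309632}$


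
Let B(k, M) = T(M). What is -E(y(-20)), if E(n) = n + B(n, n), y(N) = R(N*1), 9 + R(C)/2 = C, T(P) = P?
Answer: 116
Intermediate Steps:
B(k, M) = M
R(C) = -18 + 2*C
y(N) = -18 + 2*N (y(N) = -18 + 2*(N*1) = -18 + 2*N)
E(n) = 2*n (E(n) = n + n = 2*n)
-E(y(-20)) = -2*(-18 + 2*(-20)) = -2*(-18 - 40) = -2*(-58) = -1*(-116) = 116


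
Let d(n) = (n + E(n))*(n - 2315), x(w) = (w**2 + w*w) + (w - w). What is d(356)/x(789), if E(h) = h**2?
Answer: -13831846/69169 ≈ -199.97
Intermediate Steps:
x(w) = 2*w**2 (x(w) = (w**2 + w**2) + 0 = 2*w**2 + 0 = 2*w**2)
d(n) = (-2315 + n)*(n + n**2) (d(n) = (n + n**2)*(n - 2315) = (n + n**2)*(-2315 + n) = (-2315 + n)*(n + n**2))
d(356)/x(789) = (356*(-2315 + 356**2 - 2314*356))/((2*789**2)) = (356*(-2315 + 126736 - 823784))/((2*622521)) = (356*(-699363))/1245042 = -248973228*1/1245042 = -13831846/69169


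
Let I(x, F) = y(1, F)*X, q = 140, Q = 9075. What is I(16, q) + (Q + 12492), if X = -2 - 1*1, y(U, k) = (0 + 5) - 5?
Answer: 21567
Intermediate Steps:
y(U, k) = 0 (y(U, k) = 5 - 5 = 0)
X = -3 (X = -2 - 1 = -3)
I(x, F) = 0 (I(x, F) = 0*(-3) = 0)
I(16, q) + (Q + 12492) = 0 + (9075 + 12492) = 0 + 21567 = 21567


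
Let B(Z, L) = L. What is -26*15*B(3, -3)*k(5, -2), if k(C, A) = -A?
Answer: 2340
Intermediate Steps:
-26*15*B(3, -3)*k(5, -2) = -26*15*(-3)*(-1*(-2)) = -(-1170)*2 = -26*(-90) = 2340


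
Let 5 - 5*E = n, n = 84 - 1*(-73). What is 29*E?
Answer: -4408/5 ≈ -881.60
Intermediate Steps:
n = 157 (n = 84 + 73 = 157)
E = -152/5 (E = 1 - 1/5*157 = 1 - 157/5 = -152/5 ≈ -30.400)
29*E = 29*(-152/5) = -4408/5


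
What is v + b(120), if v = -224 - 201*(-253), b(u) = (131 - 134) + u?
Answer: 50746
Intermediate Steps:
b(u) = -3 + u
v = 50629 (v = -224 + 50853 = 50629)
v + b(120) = 50629 + (-3 + 120) = 50629 + 117 = 50746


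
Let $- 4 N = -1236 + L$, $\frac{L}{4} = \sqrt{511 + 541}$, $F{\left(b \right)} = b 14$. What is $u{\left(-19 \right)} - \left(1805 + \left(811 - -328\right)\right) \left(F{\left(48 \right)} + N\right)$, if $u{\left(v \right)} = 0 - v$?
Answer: $-2888045 + 5888 \sqrt{263} \approx -2.7926 \cdot 10^{6}$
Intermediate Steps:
$F{\left(b \right)} = 14 b$
$L = 8 \sqrt{263}$ ($L = 4 \sqrt{511 + 541} = 4 \sqrt{1052} = 4 \cdot 2 \sqrt{263} = 8 \sqrt{263} \approx 129.74$)
$u{\left(v \right)} = - v$
$N = 309 - 2 \sqrt{263}$ ($N = - \frac{-1236 + 8 \sqrt{263}}{4} = 309 - 2 \sqrt{263} \approx 276.57$)
$u{\left(-19 \right)} - \left(1805 + \left(811 - -328\right)\right) \left(F{\left(48 \right)} + N\right) = \left(-1\right) \left(-19\right) - \left(1805 + \left(811 - -328\right)\right) \left(14 \cdot 48 + \left(309 - 2 \sqrt{263}\right)\right) = 19 - \left(1805 + \left(811 + 328\right)\right) \left(672 + \left(309 - 2 \sqrt{263}\right)\right) = 19 - \left(1805 + 1139\right) \left(981 - 2 \sqrt{263}\right) = 19 - 2944 \left(981 - 2 \sqrt{263}\right) = 19 - \left(2888064 - 5888 \sqrt{263}\right) = -2888045 + 5888 \sqrt{263}$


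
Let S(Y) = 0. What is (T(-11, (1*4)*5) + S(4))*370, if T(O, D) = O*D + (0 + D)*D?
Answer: 66600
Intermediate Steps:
T(O, D) = D**2 + D*O (T(O, D) = D*O + D*D = D*O + D**2 = D**2 + D*O)
(T(-11, (1*4)*5) + S(4))*370 = (((1*4)*5)*((1*4)*5 - 11) + 0)*370 = ((4*5)*(4*5 - 11) + 0)*370 = (20*(20 - 11) + 0)*370 = (20*9 + 0)*370 = (180 + 0)*370 = 180*370 = 66600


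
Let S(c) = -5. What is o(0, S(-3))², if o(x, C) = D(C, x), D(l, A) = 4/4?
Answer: 1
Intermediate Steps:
D(l, A) = 1 (D(l, A) = 4*(¼) = 1)
o(x, C) = 1
o(0, S(-3))² = 1² = 1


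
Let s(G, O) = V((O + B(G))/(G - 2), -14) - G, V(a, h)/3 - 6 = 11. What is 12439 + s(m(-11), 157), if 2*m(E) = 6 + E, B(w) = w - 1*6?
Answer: 24985/2 ≈ 12493.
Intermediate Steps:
B(w) = -6 + w (B(w) = w - 6 = -6 + w)
m(E) = 3 + E/2 (m(E) = (6 + E)/2 = 3 + E/2)
V(a, h) = 51 (V(a, h) = 18 + 3*11 = 18 + 33 = 51)
s(G, O) = 51 - G
12439 + s(m(-11), 157) = 12439 + (51 - (3 + (½)*(-11))) = 12439 + (51 - (3 - 11/2)) = 12439 + (51 - 1*(-5/2)) = 12439 + (51 + 5/2) = 12439 + 107/2 = 24985/2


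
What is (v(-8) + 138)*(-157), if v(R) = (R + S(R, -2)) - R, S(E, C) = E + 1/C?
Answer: -40663/2 ≈ -20332.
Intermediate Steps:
v(R) = -½ + R (v(R) = (R + (R + 1/(-2))) - R = (R + (R - ½)) - R = (R + (-½ + R)) - R = (-½ + 2*R) - R = -½ + R)
(v(-8) + 138)*(-157) = ((-½ - 8) + 138)*(-157) = (-17/2 + 138)*(-157) = (259/2)*(-157) = -40663/2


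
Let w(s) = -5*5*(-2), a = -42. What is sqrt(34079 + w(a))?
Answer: sqrt(34129) ≈ 184.74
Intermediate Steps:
w(s) = 50 (w(s) = -25*(-2) = 50)
sqrt(34079 + w(a)) = sqrt(34079 + 50) = sqrt(34129)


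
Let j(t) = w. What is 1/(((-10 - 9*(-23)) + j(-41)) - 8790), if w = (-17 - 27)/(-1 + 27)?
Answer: -13/111731 ≈ -0.00011635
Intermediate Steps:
w = -22/13 (w = -44/26 = -44*1/26 = -22/13 ≈ -1.6923)
j(t) = -22/13
1/(((-10 - 9*(-23)) + j(-41)) - 8790) = 1/(((-10 - 9*(-23)) - 22/13) - 8790) = 1/(((-10 + 207) - 22/13) - 8790) = 1/((197 - 22/13) - 8790) = 1/(2539/13 - 8790) = 1/(-111731/13) = -13/111731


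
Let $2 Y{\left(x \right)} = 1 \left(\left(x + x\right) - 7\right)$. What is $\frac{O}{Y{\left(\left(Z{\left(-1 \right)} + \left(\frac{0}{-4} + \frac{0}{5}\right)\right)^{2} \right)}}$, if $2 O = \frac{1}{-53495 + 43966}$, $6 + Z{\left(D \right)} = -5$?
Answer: $- \frac{1}{2239315} \approx -4.4657 \cdot 10^{-7}$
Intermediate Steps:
$Z{\left(D \right)} = -11$ ($Z{\left(D \right)} = -6 - 5 = -11$)
$Y{\left(x \right)} = - \frac{7}{2} + x$ ($Y{\left(x \right)} = \frac{1 \left(\left(x + x\right) - 7\right)}{2} = \frac{1 \left(2 x - 7\right)}{2} = \frac{1 \left(-7 + 2 x\right)}{2} = \frac{-7 + 2 x}{2} = - \frac{7}{2} + x$)
$O = - \frac{1}{19058}$ ($O = \frac{1}{2 \left(-53495 + 43966\right)} = \frac{1}{2 \left(-9529\right)} = \frac{1}{2} \left(- \frac{1}{9529}\right) = - \frac{1}{19058} \approx -5.2471 \cdot 10^{-5}$)
$\frac{O}{Y{\left(\left(Z{\left(-1 \right)} + \left(\frac{0}{-4} + \frac{0}{5}\right)\right)^{2} \right)}} = - \frac{1}{19058 \left(- \frac{7}{2} + \left(-11 + \left(\frac{0}{-4} + \frac{0}{5}\right)\right)^{2}\right)} = - \frac{1}{19058 \left(- \frac{7}{2} + \left(-11 + \left(0 \left(- \frac{1}{4}\right) + 0 \cdot \frac{1}{5}\right)\right)^{2}\right)} = - \frac{1}{19058 \left(- \frac{7}{2} + \left(-11 + \left(0 + 0\right)\right)^{2}\right)} = - \frac{1}{19058 \left(- \frac{7}{2} + \left(-11 + 0\right)^{2}\right)} = - \frac{1}{19058 \left(- \frac{7}{2} + \left(-11\right)^{2}\right)} = - \frac{1}{19058 \left(- \frac{7}{2} + 121\right)} = - \frac{1}{19058 \cdot \frac{235}{2}} = \left(- \frac{1}{19058}\right) \frac{2}{235} = - \frac{1}{2239315}$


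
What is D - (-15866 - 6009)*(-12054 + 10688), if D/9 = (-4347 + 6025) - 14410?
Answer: -29995838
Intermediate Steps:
D = -114588 (D = 9*((-4347 + 6025) - 14410) = 9*(1678 - 14410) = 9*(-12732) = -114588)
D - (-15866 - 6009)*(-12054 + 10688) = -114588 - (-15866 - 6009)*(-12054 + 10688) = -114588 - (-21875)*(-1366) = -114588 - 1*29881250 = -114588 - 29881250 = -29995838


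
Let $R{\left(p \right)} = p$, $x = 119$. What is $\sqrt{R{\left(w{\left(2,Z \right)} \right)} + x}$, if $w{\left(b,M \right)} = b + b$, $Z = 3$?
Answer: $\sqrt{123} \approx 11.091$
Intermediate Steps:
$w{\left(b,M \right)} = 2 b$
$\sqrt{R{\left(w{\left(2,Z \right)} \right)} + x} = \sqrt{2 \cdot 2 + 119} = \sqrt{4 + 119} = \sqrt{123}$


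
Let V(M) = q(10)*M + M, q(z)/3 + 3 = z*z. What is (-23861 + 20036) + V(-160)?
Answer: -50545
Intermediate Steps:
q(z) = -9 + 3*z² (q(z) = -9 + 3*(z*z) = -9 + 3*z²)
V(M) = 292*M (V(M) = (-9 + 3*10²)*M + M = (-9 + 3*100)*M + M = (-9 + 300)*M + M = 291*M + M = 292*M)
(-23861 + 20036) + V(-160) = (-23861 + 20036) + 292*(-160) = -3825 - 46720 = -50545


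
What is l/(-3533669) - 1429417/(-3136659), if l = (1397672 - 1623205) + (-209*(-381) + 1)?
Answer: 5508734499050/11083914671871 ≈ 0.49700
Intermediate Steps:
l = -145903 (l = -225533 + (79629 + 1) = -225533 + 79630 = -145903)
l/(-3533669) - 1429417/(-3136659) = -145903/(-3533669) - 1429417/(-3136659) = -145903*(-1/3533669) - 1429417*(-1/3136659) = 145903/3533669 + 1429417/3136659 = 5508734499050/11083914671871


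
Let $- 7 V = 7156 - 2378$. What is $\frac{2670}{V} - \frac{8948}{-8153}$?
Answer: $- \frac{54813013}{19477517} \approx -2.8142$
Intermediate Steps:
$V = - \frac{4778}{7}$ ($V = - \frac{7156 - 2378}{7} = \left(- \frac{1}{7}\right) 4778 = - \frac{4778}{7} \approx -682.57$)
$\frac{2670}{V} - \frac{8948}{-8153} = \frac{2670}{- \frac{4778}{7}} - \frac{8948}{-8153} = 2670 \left(- \frac{7}{4778}\right) - - \frac{8948}{8153} = - \frac{9345}{2389} + \frac{8948}{8153} = - \frac{54813013}{19477517}$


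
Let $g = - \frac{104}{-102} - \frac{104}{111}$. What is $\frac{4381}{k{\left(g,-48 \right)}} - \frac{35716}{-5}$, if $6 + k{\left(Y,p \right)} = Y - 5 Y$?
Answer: $\frac{128442867}{19910} \approx 6451.2$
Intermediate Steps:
$g = \frac{52}{629}$ ($g = \left(-104\right) \left(- \frac{1}{102}\right) - \frac{104}{111} = \frac{52}{51} - \frac{104}{111} = \frac{52}{629} \approx 0.082671$)
$k{\left(Y,p \right)} = -6 - 4 Y$ ($k{\left(Y,p \right)} = -6 + \left(Y - 5 Y\right) = -6 - 4 Y$)
$\frac{4381}{k{\left(g,-48 \right)}} - \frac{35716}{-5} = \frac{4381}{-6 - \frac{208}{629}} - \frac{35716}{-5} = \frac{4381}{-6 - \frac{208}{629}} - - \frac{35716}{5} = \frac{4381}{- \frac{3982}{629}} + \frac{35716}{5} = 4381 \left(- \frac{629}{3982}\right) + \frac{35716}{5} = - \frac{2755649}{3982} + \frac{35716}{5} = \frac{128442867}{19910}$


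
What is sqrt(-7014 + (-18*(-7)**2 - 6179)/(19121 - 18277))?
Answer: I*sqrt(1250571047)/422 ≈ 83.8*I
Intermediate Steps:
sqrt(-7014 + (-18*(-7)**2 - 6179)/(19121 - 18277)) = sqrt(-7014 + (-18*49 - 6179)/844) = sqrt(-7014 + (-882 - 6179)*(1/844)) = sqrt(-7014 - 7061*1/844) = sqrt(-7014 - 7061/844) = sqrt(-5926877/844) = I*sqrt(1250571047)/422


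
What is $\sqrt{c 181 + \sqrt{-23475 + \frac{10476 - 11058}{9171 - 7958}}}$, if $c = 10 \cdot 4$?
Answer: $\frac{\sqrt{10652711560 + 3639 i \sqrt{3837899249}}}{1213} \approx 85.093 + 0.90029 i$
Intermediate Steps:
$c = 40$
$\sqrt{c 181 + \sqrt{-23475 + \frac{10476 - 11058}{9171 - 7958}}} = \sqrt{40 \cdot 181 + \sqrt{-23475 + \frac{10476 - 11058}{9171 - 7958}}} = \sqrt{7240 + \sqrt{-23475 - \frac{582}{1213}}} = \sqrt{7240 + \sqrt{- \frac{28475757}{1213}}} = \sqrt{7240 + \frac{3 i \sqrt{3837899249}}{1213}}$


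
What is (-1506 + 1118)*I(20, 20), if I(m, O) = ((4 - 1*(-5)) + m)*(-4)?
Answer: 45008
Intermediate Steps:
I(m, O) = -36 - 4*m (I(m, O) = ((4 + 5) + m)*(-4) = (9 + m)*(-4) = -36 - 4*m)
(-1506 + 1118)*I(20, 20) = (-1506 + 1118)*(-36 - 4*20) = -388*(-36 - 80) = -388*(-116) = 45008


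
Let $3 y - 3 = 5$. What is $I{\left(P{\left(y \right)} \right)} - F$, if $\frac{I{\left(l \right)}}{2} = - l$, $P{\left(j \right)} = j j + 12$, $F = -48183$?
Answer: $\frac{433303}{9} \approx 48145.0$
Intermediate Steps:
$y = \frac{8}{3}$ ($y = 1 + \frac{1}{3} \cdot 5 = 1 + \frac{5}{3} = \frac{8}{3} \approx 2.6667$)
$P{\left(j \right)} = 12 + j^{2}$ ($P{\left(j \right)} = j^{2} + 12 = 12 + j^{2}$)
$I{\left(l \right)} = - 2 l$ ($I{\left(l \right)} = 2 \left(- l\right) = - 2 l$)
$I{\left(P{\left(y \right)} \right)} - F = - 2 \left(12 + \left(\frac{8}{3}\right)^{2}\right) - -48183 = - 2 \left(12 + \frac{64}{9}\right) + 48183 = \left(-2\right) \frac{172}{9} + 48183 = - \frac{344}{9} + 48183 = \frac{433303}{9}$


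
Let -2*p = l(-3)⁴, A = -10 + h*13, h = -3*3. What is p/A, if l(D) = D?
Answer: 81/254 ≈ 0.31890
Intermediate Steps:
h = -9
A = -127 (A = -10 - 9*13 = -10 - 117 = -127)
p = -81/2 (p = -½*(-3)⁴ = -½*81 = -81/2 ≈ -40.500)
p/A = -81/2/(-127) = -81/2*(-1/127) = 81/254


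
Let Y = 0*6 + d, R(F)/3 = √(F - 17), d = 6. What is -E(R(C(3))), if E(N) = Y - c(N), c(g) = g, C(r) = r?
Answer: -6 + 3*I*√14 ≈ -6.0 + 11.225*I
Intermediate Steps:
R(F) = 3*√(-17 + F) (R(F) = 3*√(F - 17) = 3*√(-17 + F))
Y = 6 (Y = 0*6 + 6 = 0 + 6 = 6)
E(N) = 6 - N
-E(R(C(3))) = -(6 - 3*√(-17 + 3)) = -(6 - 3*√(-14)) = -(6 - 3*I*√14) = -6 + 3*I*√14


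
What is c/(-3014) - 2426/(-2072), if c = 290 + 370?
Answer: 135101/141932 ≈ 0.95187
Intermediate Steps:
c = 660
c/(-3014) - 2426/(-2072) = 660/(-3014) - 2426/(-2072) = 660*(-1/3014) - 2426*(-1/2072) = -30/137 + 1213/1036 = 135101/141932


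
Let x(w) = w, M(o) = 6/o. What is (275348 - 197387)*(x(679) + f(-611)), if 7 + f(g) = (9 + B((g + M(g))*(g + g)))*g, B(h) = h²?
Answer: -26555678582277729183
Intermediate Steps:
f(g) = -7 + g*(9 + 4*g²*(g + 6/g)²) (f(g) = -7 + (9 + ((g + 6/g)*(g + g))²)*g = -7 + (9 + ((g + 6/g)*(2*g))²)*g = -7 + (9 + (2*g*(g + 6/g))²)*g = -7 + (9 + 4*g²*(g + 6/g)²)*g = -7 + g*(9 + 4*g²*(g + 6/g)²))
(275348 - 197387)*(x(679) + f(-611)) = (275348 - 197387)*(679 + (-7 + 9*(-611) + 4*(-611)*(6 + (-611)²)²)) = 77961*(679 + (-7 - 5499 + 4*(-611)*(6 + 373321)²)) = 77961*(679 + (-7 - 5499 + 4*(-611)*373327²)) = 77961*(679 + (-7 - 5499 + 4*(-611)*139373048929)) = 77961*(679 + (-7 - 5499 - 340627731582476)) = 77961*(679 - 340627731587982) = 77961*(-340627731587303) = -26555678582277729183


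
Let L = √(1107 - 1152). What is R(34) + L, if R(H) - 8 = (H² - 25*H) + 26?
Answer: 340 + 3*I*√5 ≈ 340.0 + 6.7082*I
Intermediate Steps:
L = 3*I*√5 (L = √(-45) = 3*I*√5 ≈ 6.7082*I)
R(H) = 34 + H² - 25*H (R(H) = 8 + ((H² - 25*H) + 26) = 8 + (26 + H² - 25*H) = 34 + H² - 25*H)
R(34) + L = (34 + 34² - 25*34) + 3*I*√5 = (34 + 1156 - 850) + 3*I*√5 = 340 + 3*I*√5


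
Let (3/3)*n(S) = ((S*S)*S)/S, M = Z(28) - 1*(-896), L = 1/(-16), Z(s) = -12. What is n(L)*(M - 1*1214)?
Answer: -165/128 ≈ -1.2891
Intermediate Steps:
L = -1/16 ≈ -0.062500
M = 884 (M = -12 - 1*(-896) = -12 + 896 = 884)
n(S) = S² (n(S) = ((S*S)*S)/S = (S²*S)/S = S³/S = S²)
n(L)*(M - 1*1214) = (-1/16)²*(884 - 1*1214) = (884 - 1214)/256 = (1/256)*(-330) = -165/128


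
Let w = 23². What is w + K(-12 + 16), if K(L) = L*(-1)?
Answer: 525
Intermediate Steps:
K(L) = -L
w = 529
w + K(-12 + 16) = 529 - (-12 + 16) = 529 - 1*4 = 529 - 4 = 525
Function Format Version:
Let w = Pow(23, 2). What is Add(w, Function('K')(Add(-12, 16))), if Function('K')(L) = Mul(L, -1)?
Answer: 525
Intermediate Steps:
Function('K')(L) = Mul(-1, L)
w = 529
Add(w, Function('K')(Add(-12, 16))) = Add(529, Mul(-1, Add(-12, 16))) = Add(529, Mul(-1, 4)) = Add(529, -4) = 525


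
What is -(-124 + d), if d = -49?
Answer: 173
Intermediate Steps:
-(-124 + d) = -(-124 - 49) = -1*(-173) = 173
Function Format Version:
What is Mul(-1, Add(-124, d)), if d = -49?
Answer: 173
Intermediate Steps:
Mul(-1, Add(-124, d)) = Mul(-1, Add(-124, -49)) = Mul(-1, -173) = 173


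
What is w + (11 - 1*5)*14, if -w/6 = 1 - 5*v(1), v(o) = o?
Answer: 108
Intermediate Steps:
w = 24 (w = -6*(1 - 5*1) = -6*(1 - 5) = -6*(-4) = 24)
w + (11 - 1*5)*14 = 24 + (11 - 1*5)*14 = 24 + (11 - 5)*14 = 24 + 6*14 = 24 + 84 = 108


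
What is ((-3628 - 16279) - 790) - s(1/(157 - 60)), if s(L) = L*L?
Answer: -194738074/9409 ≈ -20697.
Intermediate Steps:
s(L) = L²
((-3628 - 16279) - 790) - s(1/(157 - 60)) = ((-3628 - 16279) - 790) - (1/(157 - 60))² = (-19907 - 790) - (1/97)² = -20697 - (1/97)² = -20697 - 1*1/9409 = -20697 - 1/9409 = -194738074/9409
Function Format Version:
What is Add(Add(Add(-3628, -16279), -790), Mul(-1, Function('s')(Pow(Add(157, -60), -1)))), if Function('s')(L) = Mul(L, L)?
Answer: Rational(-194738074, 9409) ≈ -20697.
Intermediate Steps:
Function('s')(L) = Pow(L, 2)
Add(Add(Add(-3628, -16279), -790), Mul(-1, Function('s')(Pow(Add(157, -60), -1)))) = Add(Add(Add(-3628, -16279), -790), Mul(-1, Pow(Pow(Add(157, -60), -1), 2))) = Add(Add(-19907, -790), Mul(-1, Pow(Pow(97, -1), 2))) = Add(-20697, Mul(-1, Pow(Rational(1, 97), 2))) = Add(-20697, Mul(-1, Rational(1, 9409))) = Add(-20697, Rational(-1, 9409)) = Rational(-194738074, 9409)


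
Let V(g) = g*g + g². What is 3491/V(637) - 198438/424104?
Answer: -13296619215/28681375996 ≈ -0.46360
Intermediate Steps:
V(g) = 2*g² (V(g) = g² + g² = 2*g²)
3491/V(637) - 198438/424104 = 3491/((2*637²)) - 198438/424104 = 3491/((2*405769)) - 198438*1/424104 = 3491/811538 - 33073/70684 = -13296619215/28681375996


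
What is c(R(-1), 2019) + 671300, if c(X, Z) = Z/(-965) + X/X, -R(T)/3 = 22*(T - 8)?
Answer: 647803446/965 ≈ 6.7130e+5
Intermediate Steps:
R(T) = 528 - 66*T (R(T) = -66*(T - 8) = -66*(-8 + T) = -3*(-176 + 22*T) = 528 - 66*T)
c(X, Z) = 1 - Z/965 (c(X, Z) = Z*(-1/965) + 1 = -Z/965 + 1 = 1 - Z/965)
c(R(-1), 2019) + 671300 = (1 - 1/965*2019) + 671300 = (1 - 2019/965) + 671300 = -1054/965 + 671300 = 647803446/965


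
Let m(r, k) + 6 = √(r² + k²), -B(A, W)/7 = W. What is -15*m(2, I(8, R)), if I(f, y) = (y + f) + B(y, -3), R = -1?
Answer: 90 - 30*√197 ≈ -331.07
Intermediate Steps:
B(A, W) = -7*W
I(f, y) = 21 + f + y (I(f, y) = (y + f) - 7*(-3) = (f + y) + 21 = 21 + f + y)
m(r, k) = -6 + √(k² + r²) (m(r, k) = -6 + √(r² + k²) = -6 + √(k² + r²))
-15*m(2, I(8, R)) = -15*(-6 + √((21 + 8 - 1)² + 2²)) = -15*(-6 + √(28² + 4)) = -15*(-6 + √(784 + 4)) = -15*(-6 + √788) = -15*(-6 + 2*√197) = -(-90 + 30*√197) = 90 - 30*√197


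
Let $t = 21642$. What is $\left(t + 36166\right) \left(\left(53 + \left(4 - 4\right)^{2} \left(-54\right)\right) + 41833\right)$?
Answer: $2421345888$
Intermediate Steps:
$\left(t + 36166\right) \left(\left(53 + \left(4 - 4\right)^{2} \left(-54\right)\right) + 41833\right) = \left(21642 + 36166\right) \left(\left(53 + \left(4 - 4\right)^{2} \left(-54\right)\right) + 41833\right) = 57808 \left(\left(53 + 0^{2} \left(-54\right)\right) + 41833\right) = 57808 \left(\left(53 + 0 \left(-54\right)\right) + 41833\right) = 57808 \left(\left(53 + 0\right) + 41833\right) = 57808 \left(53 + 41833\right) = 57808 \cdot 41886 = 2421345888$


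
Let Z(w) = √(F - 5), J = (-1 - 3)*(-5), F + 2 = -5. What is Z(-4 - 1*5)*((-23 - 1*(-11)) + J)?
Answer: 16*I*√3 ≈ 27.713*I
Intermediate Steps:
F = -7 (F = -2 - 5 = -7)
J = 20 (J = -4*(-5) = 20)
Z(w) = 2*I*√3 (Z(w) = √(-7 - 5) = √(-12) = 2*I*√3)
Z(-4 - 1*5)*((-23 - 1*(-11)) + J) = (2*I*√3)*((-23 - 1*(-11)) + 20) = (2*I*√3)*((-23 + 11) + 20) = (2*I*√3)*(-12 + 20) = (2*I*√3)*8 = 16*I*√3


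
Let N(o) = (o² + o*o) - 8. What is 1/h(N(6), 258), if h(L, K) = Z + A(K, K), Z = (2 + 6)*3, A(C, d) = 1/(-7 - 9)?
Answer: 16/383 ≈ 0.041775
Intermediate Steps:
A(C, d) = -1/16 (A(C, d) = 1/(-16) = -1/16)
N(o) = -8 + 2*o² (N(o) = (o² + o²) - 8 = 2*o² - 8 = -8 + 2*o²)
Z = 24 (Z = 8*3 = 24)
h(L, K) = 383/16 (h(L, K) = 24 - 1/16 = 383/16)
1/h(N(6), 258) = 1/(383/16) = 16/383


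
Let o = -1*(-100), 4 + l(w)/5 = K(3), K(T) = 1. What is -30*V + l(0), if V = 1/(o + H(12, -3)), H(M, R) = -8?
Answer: -705/46 ≈ -15.326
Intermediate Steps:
l(w) = -15 (l(w) = -20 + 5*1 = -20 + 5 = -15)
o = 100
V = 1/92 (V = 1/(100 - 8) = 1/92 ≈ 0.010870)
-30*V + l(0) = -30*1/92 - 15 = -15/46 - 15 = -705/46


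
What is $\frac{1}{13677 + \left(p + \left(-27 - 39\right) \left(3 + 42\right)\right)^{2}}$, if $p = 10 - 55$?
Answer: $\frac{1}{9103902} \approx 1.0984 \cdot 10^{-7}$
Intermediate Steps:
$p = -45$
$\frac{1}{13677 + \left(p + \left(-27 - 39\right) \left(3 + 42\right)\right)^{2}} = \frac{1}{13677 + \left(-45 + \left(-27 - 39\right) \left(3 + 42\right)\right)^{2}} = \frac{1}{13677 + \left(-45 - 2970\right)^{2}} = \frac{1}{13677 + \left(-3015\right)^{2}} = \frac{1}{13677 + 9090225} = \frac{1}{9103902}$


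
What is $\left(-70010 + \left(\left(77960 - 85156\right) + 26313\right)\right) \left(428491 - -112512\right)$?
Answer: $-27533265679$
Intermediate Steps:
$\left(-70010 + \left(\left(77960 - 85156\right) + 26313\right)\right) \left(428491 - -112512\right) = \left(-70010 + \left(-7196 + 26313\right)\right) \left(428491 + 112512\right) = \left(-70010 + 19117\right) 541003 = \left(-50893\right) 541003 = -27533265679$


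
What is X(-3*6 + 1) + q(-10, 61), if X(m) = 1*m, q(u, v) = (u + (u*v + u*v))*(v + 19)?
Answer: -98417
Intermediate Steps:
q(u, v) = (19 + v)*(u + 2*u*v) (q(u, v) = (u + 2*u*v)*(19 + v) = (19 + v)*(u + 2*u*v))
X(m) = m
X(-3*6 + 1) + q(-10, 61) = (-3*6 + 1) - 10*(19 + 2*61² + 39*61) = (-18 + 1) - 10*(19 + 2*3721 + 2379) = -17 - 10*(19 + 7442 + 2379) = -17 - 10*9840 = -17 - 98400 = -98417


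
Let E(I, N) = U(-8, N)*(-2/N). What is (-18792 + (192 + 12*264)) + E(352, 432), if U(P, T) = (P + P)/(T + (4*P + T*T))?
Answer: -38963083967/2524824 ≈ -15432.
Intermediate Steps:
U(P, T) = 2*P/(T + T**2 + 4*P) (U(P, T) = (2*P)/(T + (4*P + T**2)) = (2*P)/(T + (T**2 + 4*P)) = (2*P)/(T + T**2 + 4*P) = 2*P/(T + T**2 + 4*P))
E(I, N) = 32/(N*(-32 + N + N**2)) (E(I, N) = (2*(-8)/(N + N**2 + 4*(-8)))*(-2/N) = (2*(-8)/(N + N**2 - 32))*(-2/N) = (2*(-8)/(-32 + N + N**2))*(-2/N) = (-16/(-32 + N + N**2))*(-2/N) = 32/(N*(-32 + N + N**2)))
(-18792 + (192 + 12*264)) + E(352, 432) = (-18792 + (192 + 12*264)) + 32/(432*(-32 + 432 + 432**2)) = (-18792 + (192 + 3168)) + 32*(1/432)/(-32 + 432 + 186624) = (-18792 + 3360) + 32*(1/432)/187024 = -15432 + 32*(1/432)*(1/187024) = -15432 + 1/2524824 = -38963083967/2524824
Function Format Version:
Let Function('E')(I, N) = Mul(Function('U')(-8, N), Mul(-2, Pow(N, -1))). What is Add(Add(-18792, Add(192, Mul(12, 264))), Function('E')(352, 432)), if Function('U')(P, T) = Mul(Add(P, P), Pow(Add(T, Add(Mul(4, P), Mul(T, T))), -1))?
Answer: Rational(-38963083967, 2524824) ≈ -15432.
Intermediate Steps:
Function('U')(P, T) = Mul(2, P, Pow(Add(T, Pow(T, 2), Mul(4, P)), -1)) (Function('U')(P, T) = Mul(Mul(2, P), Pow(Add(T, Add(Mul(4, P), Pow(T, 2))), -1)) = Mul(Mul(2, P), Pow(Add(T, Add(Pow(T, 2), Mul(4, P))), -1)) = Mul(Mul(2, P), Pow(Add(T, Pow(T, 2), Mul(4, P)), -1)) = Mul(2, P, Pow(Add(T, Pow(T, 2), Mul(4, P)), -1)))
Function('E')(I, N) = Mul(32, Pow(N, -1), Pow(Add(-32, N, Pow(N, 2)), -1)) (Function('E')(I, N) = Mul(Mul(2, -8, Pow(Add(N, Pow(N, 2), Mul(4, -8)), -1)), Mul(-2, Pow(N, -1))) = Mul(Mul(2, -8, Pow(Add(N, Pow(N, 2), -32), -1)), Mul(-2, Pow(N, -1))) = Mul(Mul(2, -8, Pow(Add(-32, N, Pow(N, 2)), -1)), Mul(-2, Pow(N, -1))) = Mul(Mul(-16, Pow(Add(-32, N, Pow(N, 2)), -1)), Mul(-2, Pow(N, -1))) = Mul(32, Pow(N, -1), Pow(Add(-32, N, Pow(N, 2)), -1)))
Add(Add(-18792, Add(192, Mul(12, 264))), Function('E')(352, 432)) = Add(Add(-18792, Add(192, Mul(12, 264))), Mul(32, Pow(432, -1), Pow(Add(-32, 432, Pow(432, 2)), -1))) = Add(Add(-18792, Add(192, 3168)), Mul(32, Rational(1, 432), Pow(Add(-32, 432, 186624), -1))) = Add(Add(-18792, 3360), Mul(32, Rational(1, 432), Pow(187024, -1))) = Add(-15432, Mul(32, Rational(1, 432), Rational(1, 187024))) = Add(-15432, Rational(1, 2524824)) = Rational(-38963083967, 2524824)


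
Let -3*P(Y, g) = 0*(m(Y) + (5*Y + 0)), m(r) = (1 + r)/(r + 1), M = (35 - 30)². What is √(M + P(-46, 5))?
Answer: 5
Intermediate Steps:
M = 25 (M = 5² = 25)
m(r) = 1 (m(r) = (1 + r)/(1 + r) = 1)
P(Y, g) = 0 (P(Y, g) = -0*(1 + (5*Y + 0)) = -0*(1 + 5*Y) = -⅓*0 = 0)
√(M + P(-46, 5)) = √(25 + 0) = √25 = 5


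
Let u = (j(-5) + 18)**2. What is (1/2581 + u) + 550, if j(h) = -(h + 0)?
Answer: 2784900/2581 ≈ 1079.0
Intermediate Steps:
j(h) = -h
u = 529 (u = (-1*(-5) + 18)**2 = (5 + 18)**2 = 23**2 = 529)
(1/2581 + u) + 550 = (1/2581 + 529) + 550 = 1365350/2581 + 550 = 2784900/2581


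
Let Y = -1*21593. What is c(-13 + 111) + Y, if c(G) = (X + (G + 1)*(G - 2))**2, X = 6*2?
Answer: 90532663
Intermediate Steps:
X = 12
Y = -21593
c(G) = (12 + (1 + G)*(-2 + G))**2 (c(G) = (12 + (G + 1)*(G - 2))**2 = (12 + (1 + G)*(-2 + G))**2)
c(-13 + 111) + Y = (10 + (-13 + 111)**2 - (-13 + 111))**2 - 21593 = (10 + 98**2 - 1*98)**2 - 21593 = (10 + 9604 - 98)**2 - 21593 = 9516**2 - 21593 = 90554256 - 21593 = 90532663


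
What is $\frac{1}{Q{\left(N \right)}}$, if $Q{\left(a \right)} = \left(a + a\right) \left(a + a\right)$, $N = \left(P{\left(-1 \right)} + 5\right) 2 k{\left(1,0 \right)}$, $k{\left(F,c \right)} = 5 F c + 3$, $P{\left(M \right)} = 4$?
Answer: $\frac{1}{11664} \approx 8.5734 \cdot 10^{-5}$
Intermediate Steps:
$k{\left(F,c \right)} = 3 + 5 F c$ ($k{\left(F,c \right)} = 5 F c + 3 = 3 + 5 F c$)
$N = 54$ ($N = \left(4 + 5\right) 2 \left(3 + 5 \cdot 1 \cdot 0\right) = 9 \cdot 2 \left(3 + 0\right) = 18 \cdot 3 = 54$)
$Q{\left(a \right)} = 4 a^{2}$ ($Q{\left(a \right)} = 2 a 2 a = 4 a^{2}$)
$\frac{1}{Q{\left(N \right)}} = \frac{1}{4 \cdot 54^{2}} = \frac{1}{4 \cdot 2916} = \frac{1}{11664}$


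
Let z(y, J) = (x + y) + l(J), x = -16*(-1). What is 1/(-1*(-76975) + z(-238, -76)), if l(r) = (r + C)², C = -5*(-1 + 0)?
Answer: 1/81794 ≈ 1.2226e-5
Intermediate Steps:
x = 16
C = 5 (C = -5*(-1) = 5)
l(r) = (5 + r)² (l(r) = (r + 5)² = (5 + r)²)
z(y, J) = 16 + y + (5 + J)² (z(y, J) = (16 + y) + (5 + J)² = 16 + y + (5 + J)²)
1/(-1*(-76975) + z(-238, -76)) = 1/(-1*(-76975) + (16 - 238 + (5 - 76)²)) = 1/(76975 + (16 - 238 + (-71)²)) = 1/(76975 + (16 - 238 + 5041)) = 1/(76975 + 4819) = 1/81794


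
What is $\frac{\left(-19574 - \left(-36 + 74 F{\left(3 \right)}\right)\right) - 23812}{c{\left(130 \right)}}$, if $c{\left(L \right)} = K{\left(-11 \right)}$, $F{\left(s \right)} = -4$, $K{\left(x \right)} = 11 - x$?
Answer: $-1957$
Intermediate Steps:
$c{\left(L \right)} = 22$ ($c{\left(L \right)} = 11 - -11 = 11 + 11 = 22$)
$\frac{\left(-19574 - \left(-36 + 74 F{\left(3 \right)}\right)\right) - 23812}{c{\left(130 \right)}} = \frac{\left(-19574 + \left(36 - -296\right)\right) - 23812}{22} = \left(\left(-19574 + \left(36 + 296\right)\right) - 23812\right) \frac{1}{22} = \left(\left(-19574 + 332\right) - 23812\right) \frac{1}{22} = \left(-19242 - 23812\right) \frac{1}{22} = \left(-43054\right) \frac{1}{22} = -1957$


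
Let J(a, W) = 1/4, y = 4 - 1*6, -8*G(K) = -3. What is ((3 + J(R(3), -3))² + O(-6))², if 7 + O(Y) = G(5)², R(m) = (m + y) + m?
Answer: 56169/4096 ≈ 13.713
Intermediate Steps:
G(K) = 3/8 (G(K) = -⅛*(-3) = 3/8)
y = -2 (y = 4 - 6 = -2)
R(m) = -2 + 2*m (R(m) = (m - 2) + m = (-2 + m) + m = -2 + 2*m)
J(a, W) = ¼
O(Y) = -439/64 (O(Y) = -7 + (3/8)² = -7 + 9/64 = -439/64)
((3 + J(R(3), -3))² + O(-6))² = ((3 + ¼)² - 439/64)² = ((13/4)² - 439/64)² = (169/16 - 439/64)² = (237/64)² = 56169/4096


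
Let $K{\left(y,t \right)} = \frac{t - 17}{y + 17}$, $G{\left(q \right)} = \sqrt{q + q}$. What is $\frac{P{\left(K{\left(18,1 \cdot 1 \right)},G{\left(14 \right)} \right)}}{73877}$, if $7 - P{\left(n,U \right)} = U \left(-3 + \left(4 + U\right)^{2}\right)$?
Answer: $- \frac{217}{73877} - \frac{82 \sqrt{7}}{73877} \approx -0.005874$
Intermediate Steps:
$G{\left(q \right)} = \sqrt{2} \sqrt{q}$ ($G{\left(q \right)} = \sqrt{2 q} = \sqrt{2} \sqrt{q}$)
$K{\left(y,t \right)} = \frac{-17 + t}{17 + y}$
$P{\left(n,U \right)} = 7 - U \left(-3 + \left(4 + U\right)^{2}\right)$
$\frac{P{\left(K{\left(18,1 \cdot 1 \right)},G{\left(14 \right)} \right)}}{73877} = \frac{7 + 3 \sqrt{2} \sqrt{14} - \sqrt{2} \sqrt{14} \left(4 + \sqrt{2} \sqrt{14}\right)^{2}}{73877} = \left(7 + 3 \cdot 2 \sqrt{7} - 2 \sqrt{7} \left(4 + 2 \sqrt{7}\right)^{2}\right) \frac{1}{73877} = \left(7 + 6 \sqrt{7} - 2 \sqrt{7} \left(4 + 2 \sqrt{7}\right)^{2}\right) \frac{1}{73877} = \frac{7}{73877} + \frac{6 \sqrt{7}}{73877} - \frac{2 \sqrt{7} \left(4 + 2 \sqrt{7}\right)^{2}}{73877}$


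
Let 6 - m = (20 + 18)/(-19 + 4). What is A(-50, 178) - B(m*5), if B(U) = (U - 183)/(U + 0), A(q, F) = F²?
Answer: 4055973/128 ≈ 31687.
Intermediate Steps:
m = 128/15 (m = 6 - (20 + 18)/(-19 + 4) = 6 - 38/(-15) = 6 - 38*(-1)/15 = 6 - 1*(-38/15) = 6 + 38/15 = 128/15 ≈ 8.5333)
B(U) = (-183 + U)/U
A(-50, 178) - B(m*5) = 178² - (-183 + (128/15)*5)/((128/15)*5) = 31684 - (-183 + 128/3)/128/3 = 31684 - 3*(-421)/(128*3) = 31684 - 1*(-421/128) = 31684 + 421/128 = 4055973/128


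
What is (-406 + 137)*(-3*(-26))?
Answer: -20982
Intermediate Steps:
(-406 + 137)*(-3*(-26)) = -269*78 = -20982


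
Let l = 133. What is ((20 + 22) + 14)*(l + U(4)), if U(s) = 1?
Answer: 7504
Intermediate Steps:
((20 + 22) + 14)*(l + U(4)) = ((20 + 22) + 14)*(133 + 1) = (42 + 14)*134 = 56*134 = 7504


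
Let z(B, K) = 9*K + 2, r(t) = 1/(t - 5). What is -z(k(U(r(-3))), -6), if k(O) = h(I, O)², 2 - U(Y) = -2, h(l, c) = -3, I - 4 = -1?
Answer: 52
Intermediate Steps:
I = 3 (I = 4 - 1 = 3)
r(t) = 1/(-5 + t)
U(Y) = 4 (U(Y) = 2 - 1*(-2) = 2 + 2 = 4)
k(O) = 9 (k(O) = (-3)² = 9)
z(B, K) = 2 + 9*K
-z(k(U(r(-3))), -6) = -(2 + 9*(-6)) = -(2 - 54) = -1*(-52) = 52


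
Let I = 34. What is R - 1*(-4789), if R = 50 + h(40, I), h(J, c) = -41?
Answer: 4798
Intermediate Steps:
R = 9 (R = 50 - 41 = 9)
R - 1*(-4789) = 9 - 1*(-4789) = 9 + 4789 = 4798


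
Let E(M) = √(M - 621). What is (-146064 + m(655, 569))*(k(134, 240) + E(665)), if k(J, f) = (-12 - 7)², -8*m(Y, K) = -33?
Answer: -421820919/8 - 1168479*√11/4 ≈ -5.3696e+7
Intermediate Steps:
E(M) = √(-621 + M)
m(Y, K) = 33/8 (m(Y, K) = -⅛*(-33) = 33/8)
k(J, f) = 361 (k(J, f) = (-19)² = 361)
(-146064 + m(655, 569))*(k(134, 240) + E(665)) = (-146064 + 33/8)*(361 + √(-621 + 665)) = -1168479*(361 + √44)/8 = -1168479*(361 + 2*√11)/8 = -421820919/8 - 1168479*√11/4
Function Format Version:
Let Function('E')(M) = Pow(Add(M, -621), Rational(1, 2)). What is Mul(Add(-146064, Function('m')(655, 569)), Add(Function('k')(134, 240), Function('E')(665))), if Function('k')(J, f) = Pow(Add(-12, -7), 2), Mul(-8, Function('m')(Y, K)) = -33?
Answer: Add(Rational(-421820919, 8), Mul(Rational(-1168479, 4), Pow(11, Rational(1, 2)))) ≈ -5.3696e+7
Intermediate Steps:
Function('E')(M) = Pow(Add(-621, M), Rational(1, 2))
Function('m')(Y, K) = Rational(33, 8) (Function('m')(Y, K) = Mul(Rational(-1, 8), -33) = Rational(33, 8))
Function('k')(J, f) = 361 (Function('k')(J, f) = Pow(-19, 2) = 361)
Mul(Add(-146064, Function('m')(655, 569)), Add(Function('k')(134, 240), Function('E')(665))) = Mul(Add(-146064, Rational(33, 8)), Add(361, Pow(Add(-621, 665), Rational(1, 2)))) = Mul(Rational(-1168479, 8), Add(361, Pow(44, Rational(1, 2)))) = Mul(Rational(-1168479, 8), Add(361, Mul(2, Pow(11, Rational(1, 2))))) = Add(Rational(-421820919, 8), Mul(Rational(-1168479, 4), Pow(11, Rational(1, 2))))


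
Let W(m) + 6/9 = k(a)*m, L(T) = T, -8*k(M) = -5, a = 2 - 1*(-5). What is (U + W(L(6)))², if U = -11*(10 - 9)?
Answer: 9025/144 ≈ 62.674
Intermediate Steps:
a = 7 (a = 2 + 5 = 7)
k(M) = 5/8 (k(M) = -⅛*(-5) = 5/8)
W(m) = -⅔ + 5*m/8
U = -11 (U = -11*1 = -11)
(U + W(L(6)))² = (-11 + (-⅔ + (5/8)*6))² = (-11 + (-⅔ + 15/4))² = (-11 + 37/12)² = (-95/12)² = 9025/144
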